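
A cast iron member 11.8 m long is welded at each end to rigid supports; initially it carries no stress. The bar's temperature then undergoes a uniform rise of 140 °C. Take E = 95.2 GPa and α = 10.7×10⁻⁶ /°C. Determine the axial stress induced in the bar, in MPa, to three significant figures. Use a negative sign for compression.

-143 MPa

Free thermal expansion αLΔT = 10.7e-6 · 11800 · 140 = 17.68 mm.
The walls impose strain ε = −(17.68)/11800 = -1.4980e-03; σ = Eε = 95200 · -1.4980e-03 = -142.6 MPa.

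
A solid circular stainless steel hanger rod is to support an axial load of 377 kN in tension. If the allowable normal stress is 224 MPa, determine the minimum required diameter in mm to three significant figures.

Required area A ≥ P/σ_allow = 377000/224 = 1683 mm².
For a solid circular section, d ≥ √(4A/π) = 46.29 mm.

46.3 mm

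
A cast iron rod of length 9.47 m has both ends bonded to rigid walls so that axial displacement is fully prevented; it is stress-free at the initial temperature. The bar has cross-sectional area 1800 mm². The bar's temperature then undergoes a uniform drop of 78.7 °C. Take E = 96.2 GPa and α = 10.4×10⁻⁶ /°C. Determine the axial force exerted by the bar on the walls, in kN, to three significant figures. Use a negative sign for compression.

142 kN

Free thermal expansion αLΔT = 10.4e-6 · 9470 · -78.7 = -7.751 mm.
The walls impose strain ε = −(-7.751)/9470 = 8.1848e-04; σ = Eε = 96200 · 8.1848e-04 = 78.74 MPa.
Wall reaction R = σ·A = 78.74·1800 = 141700 N = 141.7 kN.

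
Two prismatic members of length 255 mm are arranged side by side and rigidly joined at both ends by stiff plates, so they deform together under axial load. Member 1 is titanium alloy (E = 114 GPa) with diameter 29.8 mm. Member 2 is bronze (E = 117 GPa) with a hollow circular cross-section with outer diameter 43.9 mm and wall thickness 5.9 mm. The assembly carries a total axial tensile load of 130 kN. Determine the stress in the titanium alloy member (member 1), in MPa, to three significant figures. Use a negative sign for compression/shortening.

91.5 MPa

A_1 = 697.5 mm².
A_2 = 704.3 mm².
Equal strain + equilibrium ⇒ each member carries load in proportion to AE: A₁E₁ = 79510000 N, A₂E₂ = 82410000 N, ΣAE = 161900000 N.
σ₁ = P·E₁/ΣAE = 130000·114000/161900000 = 91.53 MPa.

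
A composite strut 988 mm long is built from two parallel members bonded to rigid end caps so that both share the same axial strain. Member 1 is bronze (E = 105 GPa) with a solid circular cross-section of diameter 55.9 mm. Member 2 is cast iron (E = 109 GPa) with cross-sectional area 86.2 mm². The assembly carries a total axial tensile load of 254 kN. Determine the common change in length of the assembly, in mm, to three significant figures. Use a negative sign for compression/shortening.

0.940 mm

A_1 = 2454 mm².
Equal strain + equilibrium ⇒ each member carries load in proportion to AE: A₁E₁ = 257700000 N, A₂E₂ = 9396000 N, ΣAE = 267100000 N.
δ = PL/ΣAE = 254000·988/267100000 = 0.9396 mm.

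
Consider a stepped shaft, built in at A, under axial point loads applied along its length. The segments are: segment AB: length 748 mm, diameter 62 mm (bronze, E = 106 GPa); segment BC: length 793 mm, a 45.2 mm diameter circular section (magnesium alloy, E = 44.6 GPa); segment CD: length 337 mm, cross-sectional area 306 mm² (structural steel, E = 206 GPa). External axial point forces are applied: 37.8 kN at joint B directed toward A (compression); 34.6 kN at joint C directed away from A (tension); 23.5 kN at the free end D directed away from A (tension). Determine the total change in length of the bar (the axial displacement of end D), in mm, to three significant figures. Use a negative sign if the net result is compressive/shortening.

Internal axial forces (sectioning from the free end, tension +): N_CD = 23.5 kN, N_BC = 58.1 kN, N_AB = 20.3 kN.
A_AB = 3019 mm².
A_BC = 1605 mm².
δ_AB = 20300·748/(3019·106000) = 0.04745 mm
δ_BC = 58100·793/(1605·44600) = 0.6438 mm
δ_CD = 23500·337/(306·206000) = 0.1256 mm
δ = Σδ_i = 0.8169 mm.

0.817 mm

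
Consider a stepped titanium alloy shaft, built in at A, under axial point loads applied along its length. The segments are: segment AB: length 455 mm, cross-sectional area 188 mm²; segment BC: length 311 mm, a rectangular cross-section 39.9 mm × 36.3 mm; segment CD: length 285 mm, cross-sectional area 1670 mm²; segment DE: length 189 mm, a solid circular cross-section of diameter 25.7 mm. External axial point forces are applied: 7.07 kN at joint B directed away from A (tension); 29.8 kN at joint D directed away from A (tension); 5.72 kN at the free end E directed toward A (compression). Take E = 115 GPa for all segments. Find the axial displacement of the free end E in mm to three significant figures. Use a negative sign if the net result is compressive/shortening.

0.718 mm

Internal axial forces (sectioning from the free end, tension +): N_DE = -5.72 kN, N_CD = 24.08 kN, N_BC = 24.08 kN, N_AB = 31.15 kN.
A_BC = 1448 mm².
A_DE = 518.7 mm².
δ_AB = 31150·455/(188·115000) = 0.6556 mm
δ_BC = 24080·311/(1448·115000) = 0.04496 mm
δ_CD = 24080·285/(1670·115000) = 0.03573 mm
δ_DE = -5720·189/(518.7·115000) = -0.01812 mm
δ = Σδ_i = 0.7181 mm.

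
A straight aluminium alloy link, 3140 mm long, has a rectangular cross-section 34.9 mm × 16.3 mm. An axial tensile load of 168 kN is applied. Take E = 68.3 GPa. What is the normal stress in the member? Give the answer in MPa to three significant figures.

A = 568.9 mm².
σ = N/A = 168000/568.9 = 295.3 MPa.

295 MPa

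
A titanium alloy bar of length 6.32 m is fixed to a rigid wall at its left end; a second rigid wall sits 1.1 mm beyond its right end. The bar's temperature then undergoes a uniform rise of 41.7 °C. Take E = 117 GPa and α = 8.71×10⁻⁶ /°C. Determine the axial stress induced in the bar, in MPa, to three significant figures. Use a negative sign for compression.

Free thermal expansion αLΔT = 8.71e-6 · 6320 · 41.7 = 2.295 mm.
The walls engage after the gap closes; constrained expansion = 2.295 − 1.1 = 1.195 mm.
The walls impose strain ε = −(1.195)/6320 = -1.8916e-04; σ = Eε = 117000 · -1.8916e-04 = -22.13 MPa.

-22.1 MPa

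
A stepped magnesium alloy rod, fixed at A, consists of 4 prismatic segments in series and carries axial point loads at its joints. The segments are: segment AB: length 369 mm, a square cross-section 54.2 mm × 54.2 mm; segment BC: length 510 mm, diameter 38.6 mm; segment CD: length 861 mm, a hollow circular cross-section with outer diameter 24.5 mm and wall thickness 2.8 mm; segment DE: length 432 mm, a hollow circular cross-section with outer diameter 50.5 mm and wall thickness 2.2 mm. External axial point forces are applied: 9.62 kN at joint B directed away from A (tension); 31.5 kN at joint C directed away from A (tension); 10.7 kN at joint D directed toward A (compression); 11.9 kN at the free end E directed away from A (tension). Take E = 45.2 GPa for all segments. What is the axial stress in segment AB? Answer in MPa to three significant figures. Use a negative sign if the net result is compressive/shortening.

14.4 MPa

Internal axial forces (sectioning from the free end, tension +): N_DE = 11.9 kN, N_CD = 1.2 kN, N_BC = 32.7 kN, N_AB = 42.32 kN.
A_AB = 2938 mm².
σ_AB = N_AB/A_AB = 42320/2938 = 14.41 MPa.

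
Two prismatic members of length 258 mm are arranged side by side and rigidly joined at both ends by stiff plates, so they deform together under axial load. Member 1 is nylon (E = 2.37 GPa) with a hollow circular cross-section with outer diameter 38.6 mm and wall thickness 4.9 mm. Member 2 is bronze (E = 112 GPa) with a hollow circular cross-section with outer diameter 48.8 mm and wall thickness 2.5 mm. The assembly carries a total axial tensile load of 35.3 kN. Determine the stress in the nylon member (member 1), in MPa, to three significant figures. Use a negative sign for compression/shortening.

A_1 = 518.8 mm².
A_2 = 363.6 mm².
Equal strain + equilibrium ⇒ each member carries load in proportion to AE: A₁E₁ = 1229000 N, A₂E₂ = 40730000 N, ΣAE = 41960000 N.
σ₁ = P·E₁/ΣAE = 35300·2370/41960000 = 1.994 MPa.

1.99 MPa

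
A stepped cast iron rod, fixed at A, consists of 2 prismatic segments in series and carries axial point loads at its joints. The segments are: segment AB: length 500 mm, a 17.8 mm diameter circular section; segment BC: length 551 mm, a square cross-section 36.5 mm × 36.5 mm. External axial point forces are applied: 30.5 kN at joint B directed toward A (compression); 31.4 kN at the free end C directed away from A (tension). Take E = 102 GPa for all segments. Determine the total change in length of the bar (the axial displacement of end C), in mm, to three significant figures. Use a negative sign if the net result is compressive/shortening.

0.145 mm

Internal axial forces (sectioning from the free end, tension +): N_BC = 31.4 kN, N_AB = 0.9 kN.
A_AB = 248.8 mm².
A_BC = 1332 mm².
δ_AB = 900·500/(248.8·102000) = 0.01773 mm
δ_BC = 31400·551/(1332·102000) = 0.1273 mm
δ = Σδ_i = 0.145 mm.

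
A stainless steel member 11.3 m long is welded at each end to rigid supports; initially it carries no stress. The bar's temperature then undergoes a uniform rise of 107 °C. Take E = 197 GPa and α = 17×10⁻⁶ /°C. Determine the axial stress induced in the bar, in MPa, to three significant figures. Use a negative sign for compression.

Free thermal expansion αLΔT = 17e-6 · 11300 · 107 = 20.55 mm.
The walls impose strain ε = −(20.55)/11300 = -1.8190e-03; σ = Eε = 197000 · -1.8190e-03 = -358.3 MPa.

-358 MPa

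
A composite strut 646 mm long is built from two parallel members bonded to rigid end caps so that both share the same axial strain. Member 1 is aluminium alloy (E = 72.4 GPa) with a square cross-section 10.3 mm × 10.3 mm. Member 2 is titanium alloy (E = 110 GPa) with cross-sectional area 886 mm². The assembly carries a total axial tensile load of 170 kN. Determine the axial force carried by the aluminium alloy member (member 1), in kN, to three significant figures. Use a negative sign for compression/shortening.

12.4 kN

A_1 = 106.1 mm².
Equal strain + equilibrium ⇒ each member carries load in proportion to AE: A₁E₁ = 7681000 N, A₂E₂ = 97460000 N, ΣAE = 105100000 N.
F₁ = P·A₁E₁/ΣAE = 170000·7681000/105100000 = 12420 N.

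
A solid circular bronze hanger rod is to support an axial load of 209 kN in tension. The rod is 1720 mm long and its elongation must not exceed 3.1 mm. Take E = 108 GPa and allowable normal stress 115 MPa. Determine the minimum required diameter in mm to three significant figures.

48.1 mm

Required area A ≥ P/σ_allow = 209000/115 = 1817 mm².
For a solid circular section, d ≥ √(4A/π) = 48.1 mm.
Elongation limit: A ≥ PL/(Eδ_allow) = 209000·1720/(108000·3.1) = 1074 mm² ⇒ d ≥ 36.97 mm.
The stress limit governs.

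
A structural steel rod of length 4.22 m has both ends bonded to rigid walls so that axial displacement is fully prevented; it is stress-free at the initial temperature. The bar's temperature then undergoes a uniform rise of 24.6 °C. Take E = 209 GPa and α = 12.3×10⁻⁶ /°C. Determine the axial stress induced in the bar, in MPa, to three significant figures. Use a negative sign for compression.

-63.2 MPa

Free thermal expansion αLΔT = 12.3e-6 · 4220 · 24.6 = 1.277 mm.
The walls impose strain ε = −(1.277)/4220 = -3.0258e-04; σ = Eε = 209000 · -3.0258e-04 = -63.24 MPa.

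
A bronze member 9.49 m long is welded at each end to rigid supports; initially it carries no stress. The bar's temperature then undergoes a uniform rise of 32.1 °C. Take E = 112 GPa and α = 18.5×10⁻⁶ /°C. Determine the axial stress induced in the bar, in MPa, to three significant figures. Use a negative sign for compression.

Free thermal expansion αLΔT = 18.5e-6 · 9490 · 32.1 = 5.636 mm.
The walls impose strain ε = −(5.636)/9490 = -5.9385e-04; σ = Eε = 112000 · -5.9385e-04 = -66.51 MPa.

-66.5 MPa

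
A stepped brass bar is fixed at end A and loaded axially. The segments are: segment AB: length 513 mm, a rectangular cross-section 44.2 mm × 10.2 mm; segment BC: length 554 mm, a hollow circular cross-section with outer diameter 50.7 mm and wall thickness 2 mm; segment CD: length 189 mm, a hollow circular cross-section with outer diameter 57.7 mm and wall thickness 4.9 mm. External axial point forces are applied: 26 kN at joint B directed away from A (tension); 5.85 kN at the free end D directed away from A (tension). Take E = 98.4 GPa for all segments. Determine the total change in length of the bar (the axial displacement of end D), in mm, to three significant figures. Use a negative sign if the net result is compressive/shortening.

0.490 mm

Internal axial forces (sectioning from the free end, tension +): N_CD = 5.85 kN, N_BC = 5.85 kN, N_AB = 31.85 kN.
A_AB = 450.8 mm².
A_BC = 306 mm².
A_CD = 812.8 mm².
δ_AB = 31850·513/(450.8·98400) = 0.3683 mm
δ_BC = 5850·554/(306·98400) = 0.1076 mm
δ_CD = 5850·189/(812.8·98400) = 0.01382 mm
δ = Σδ_i = 0.4898 mm.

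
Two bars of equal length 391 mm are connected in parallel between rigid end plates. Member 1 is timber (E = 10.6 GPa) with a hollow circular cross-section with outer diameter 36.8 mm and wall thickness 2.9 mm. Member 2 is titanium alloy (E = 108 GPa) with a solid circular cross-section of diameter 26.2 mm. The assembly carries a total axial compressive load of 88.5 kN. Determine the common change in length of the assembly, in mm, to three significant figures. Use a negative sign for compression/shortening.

-0.563 mm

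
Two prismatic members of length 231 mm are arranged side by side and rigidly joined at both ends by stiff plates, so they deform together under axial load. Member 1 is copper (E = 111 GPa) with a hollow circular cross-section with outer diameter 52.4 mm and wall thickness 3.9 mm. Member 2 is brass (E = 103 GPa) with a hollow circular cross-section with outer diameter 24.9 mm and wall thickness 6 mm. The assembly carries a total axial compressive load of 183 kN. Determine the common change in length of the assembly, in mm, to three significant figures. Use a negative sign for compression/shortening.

A_1 = 594.2 mm².
A_2 = 356.3 mm².
Equal strain + equilibrium ⇒ each member carries load in proportion to AE: A₁E₁ = 65960000 N, A₂E₂ = 36690000 N, ΣAE = 102700000 N.
δ = PL/ΣAE = -183000·231/102700000 = -0.4118 mm.

-0.412 mm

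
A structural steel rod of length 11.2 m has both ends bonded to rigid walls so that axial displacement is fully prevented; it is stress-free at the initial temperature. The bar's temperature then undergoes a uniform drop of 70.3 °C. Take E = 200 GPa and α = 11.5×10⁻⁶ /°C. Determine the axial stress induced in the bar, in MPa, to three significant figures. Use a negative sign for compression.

162 MPa

Free thermal expansion αLΔT = 11.5e-6 · 11200 · -70.3 = -9.055 mm.
The walls impose strain ε = −(-9.055)/11200 = 8.0845e-04; σ = Eε = 200000 · 8.0845e-04 = 161.7 MPa.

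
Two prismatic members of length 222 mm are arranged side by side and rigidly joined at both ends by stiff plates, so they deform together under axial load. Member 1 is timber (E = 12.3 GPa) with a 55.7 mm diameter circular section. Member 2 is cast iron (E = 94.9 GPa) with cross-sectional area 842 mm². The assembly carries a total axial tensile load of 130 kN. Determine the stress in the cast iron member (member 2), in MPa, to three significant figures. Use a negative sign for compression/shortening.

112 MPa

A_1 = 2437 mm².
Equal strain + equilibrium ⇒ each member carries load in proportion to AE: A₁E₁ = 29970000 N, A₂E₂ = 79910000 N, ΣAE = 109900000 N.
σ₂ = P·E₂/ΣAE = 130000·94900/109900000 = 112.3 MPa.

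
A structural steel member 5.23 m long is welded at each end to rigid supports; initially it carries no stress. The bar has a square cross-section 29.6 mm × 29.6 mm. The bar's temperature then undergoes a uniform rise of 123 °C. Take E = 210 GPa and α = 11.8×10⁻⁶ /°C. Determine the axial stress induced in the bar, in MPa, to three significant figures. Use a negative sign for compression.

-305 MPa

Free thermal expansion αLΔT = 11.8e-6 · 5230 · 123 = 7.591 mm.
The walls impose strain ε = −(7.591)/5230 = -1.4514e-03; σ = Eε = 210000 · -1.4514e-03 = -304.8 MPa.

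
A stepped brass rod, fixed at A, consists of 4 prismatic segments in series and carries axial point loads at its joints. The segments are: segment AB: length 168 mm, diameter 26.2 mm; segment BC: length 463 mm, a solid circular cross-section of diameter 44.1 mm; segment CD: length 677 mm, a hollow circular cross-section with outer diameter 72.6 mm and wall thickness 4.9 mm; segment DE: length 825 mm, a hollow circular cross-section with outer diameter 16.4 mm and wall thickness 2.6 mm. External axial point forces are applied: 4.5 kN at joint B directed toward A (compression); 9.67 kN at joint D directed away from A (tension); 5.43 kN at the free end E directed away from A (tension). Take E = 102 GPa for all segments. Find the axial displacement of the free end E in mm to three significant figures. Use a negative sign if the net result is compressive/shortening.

Internal axial forces (sectioning from the free end, tension +): N_DE = 5.43 kN, N_CD = 15.1 kN, N_BC = 15.1 kN, N_AB = 10.6 kN.
A_AB = 539.1 mm².
A_BC = 1527 mm².
A_CD = 1042 mm².
A_DE = 112.7 mm².
δ_AB = 10600·168/(539.1·102000) = 0.03238 mm
δ_BC = 15100·463/(1527·102000) = 0.04487 mm
δ_CD = 15100·677/(1042·102000) = 0.09617 mm
δ_DE = 5430·825/(112.7·102000) = 0.3896 mm
δ = Σδ_i = 0.5631 mm.

0.563 mm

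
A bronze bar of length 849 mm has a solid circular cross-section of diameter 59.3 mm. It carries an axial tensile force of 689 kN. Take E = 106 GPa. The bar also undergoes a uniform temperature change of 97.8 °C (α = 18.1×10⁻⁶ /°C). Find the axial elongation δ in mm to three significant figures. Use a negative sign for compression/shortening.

3.50 mm

A = 2762 mm².
δ_mech = NL/(AE) = 689000·849/(2762·106000) = 1.998 mm.
δ_thermal = αLΔT = 18.1e-6·849·97.8 = 1.503 mm.
δ = δ_mech + δ_thermal = 3.501 mm.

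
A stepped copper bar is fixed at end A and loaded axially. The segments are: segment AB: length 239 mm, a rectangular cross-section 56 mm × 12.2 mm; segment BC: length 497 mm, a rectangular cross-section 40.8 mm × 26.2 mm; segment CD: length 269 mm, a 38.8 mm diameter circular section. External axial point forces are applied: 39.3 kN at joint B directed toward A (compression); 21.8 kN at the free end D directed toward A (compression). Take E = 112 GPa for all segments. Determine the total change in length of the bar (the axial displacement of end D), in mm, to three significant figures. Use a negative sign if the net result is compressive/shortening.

-0.326 mm

Internal axial forces (sectioning from the free end, tension +): N_CD = -21.8 kN, N_BC = -21.8 kN, N_AB = -61.1 kN.
A_AB = 683.2 mm².
A_BC = 1069 mm².
A_CD = 1182 mm².
δ_AB = -61100·239/(683.2·112000) = -0.1908 mm
δ_BC = -21800·497/(1069·112000) = -0.0905 mm
δ_CD = -21800·269/(1182·112000) = -0.04428 mm
δ = Σδ_i = -0.3256 mm.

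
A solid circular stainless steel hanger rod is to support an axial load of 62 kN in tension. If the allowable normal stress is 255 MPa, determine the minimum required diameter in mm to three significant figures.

Required area A ≥ P/σ_allow = 62000/255 = 243.1 mm².
For a solid circular section, d ≥ √(4A/π) = 17.59 mm.

17.6 mm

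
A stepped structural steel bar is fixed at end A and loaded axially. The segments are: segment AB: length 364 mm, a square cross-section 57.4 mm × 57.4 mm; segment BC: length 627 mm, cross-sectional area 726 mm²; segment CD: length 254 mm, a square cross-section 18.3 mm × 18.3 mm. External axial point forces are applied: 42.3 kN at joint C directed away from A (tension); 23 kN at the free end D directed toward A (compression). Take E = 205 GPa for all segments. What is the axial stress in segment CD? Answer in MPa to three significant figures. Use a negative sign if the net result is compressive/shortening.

Internal axial forces (sectioning from the free end, tension +): N_CD = -23 kN, N_BC = 19.3 kN, N_AB = 19.3 kN.
A_CD = 334.9 mm².
σ_CD = N_CD/A_CD = -23000/334.9 = -68.68 MPa.

-68.7 MPa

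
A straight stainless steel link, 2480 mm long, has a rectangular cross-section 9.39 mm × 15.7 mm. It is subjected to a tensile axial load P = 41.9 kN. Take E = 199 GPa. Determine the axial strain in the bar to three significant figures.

0.00143

A = 147.4 mm².
σ = N/A = 284.2 MPa; ε = σ/E = 284.2/199000 = 1.428e-03.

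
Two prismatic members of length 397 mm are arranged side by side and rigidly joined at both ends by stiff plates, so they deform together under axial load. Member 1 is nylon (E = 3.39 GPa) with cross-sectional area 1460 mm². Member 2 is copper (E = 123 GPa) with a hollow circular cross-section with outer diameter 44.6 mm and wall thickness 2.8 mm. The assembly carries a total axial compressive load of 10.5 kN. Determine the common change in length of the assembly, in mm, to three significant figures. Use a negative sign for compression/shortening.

-0.0831 mm

A_2 = 367.7 mm².
Equal strain + equilibrium ⇒ each member carries load in proportion to AE: A₁E₁ = 4949000 N, A₂E₂ = 45230000 N, ΣAE = 50180000 N.
δ = PL/ΣAE = -10500·397/50180000 = -0.08308 mm.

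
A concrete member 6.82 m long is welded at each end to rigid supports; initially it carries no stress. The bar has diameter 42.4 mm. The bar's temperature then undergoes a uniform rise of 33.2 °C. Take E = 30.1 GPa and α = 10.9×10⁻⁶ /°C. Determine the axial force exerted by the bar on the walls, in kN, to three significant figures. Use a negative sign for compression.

Free thermal expansion αLΔT = 10.9e-6 · 6820 · 33.2 = 2.468 mm.
The walls impose strain ε = −(2.468)/6820 = -3.6188e-04; σ = Eε = 30100 · -3.6188e-04 = -10.89 MPa.
Wall reaction R = σ·A = -10.89·1412 = -15380 N = -15.38 kN.

-15.4 kN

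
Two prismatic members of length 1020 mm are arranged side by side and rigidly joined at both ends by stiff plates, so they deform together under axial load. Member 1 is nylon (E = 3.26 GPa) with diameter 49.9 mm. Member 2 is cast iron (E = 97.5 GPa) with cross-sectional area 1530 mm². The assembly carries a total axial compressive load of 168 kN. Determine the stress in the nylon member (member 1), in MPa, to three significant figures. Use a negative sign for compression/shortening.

-3.52 MPa

A_1 = 1956 mm².
Equal strain + equilibrium ⇒ each member carries load in proportion to AE: A₁E₁ = 6375000 N, A₂E₂ = 149200000 N, ΣAE = 155600000 N.
σ₁ = P·E₁/ΣAE = -168000·3260/155600000 = -3.521 MPa.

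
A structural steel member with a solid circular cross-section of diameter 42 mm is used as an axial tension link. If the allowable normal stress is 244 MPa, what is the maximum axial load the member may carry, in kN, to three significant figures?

338 kN

A = 1385 mm².
P_max = σ_allow · A = 244 · 1385 = 338000 N = 338 kN.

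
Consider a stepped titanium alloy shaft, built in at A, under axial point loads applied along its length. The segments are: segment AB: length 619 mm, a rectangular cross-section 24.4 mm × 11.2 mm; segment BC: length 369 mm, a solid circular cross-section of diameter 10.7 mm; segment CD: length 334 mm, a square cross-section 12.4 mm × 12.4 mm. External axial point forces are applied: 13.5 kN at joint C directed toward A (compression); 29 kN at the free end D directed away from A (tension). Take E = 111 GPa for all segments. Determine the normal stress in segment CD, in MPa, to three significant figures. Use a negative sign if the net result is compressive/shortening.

189 MPa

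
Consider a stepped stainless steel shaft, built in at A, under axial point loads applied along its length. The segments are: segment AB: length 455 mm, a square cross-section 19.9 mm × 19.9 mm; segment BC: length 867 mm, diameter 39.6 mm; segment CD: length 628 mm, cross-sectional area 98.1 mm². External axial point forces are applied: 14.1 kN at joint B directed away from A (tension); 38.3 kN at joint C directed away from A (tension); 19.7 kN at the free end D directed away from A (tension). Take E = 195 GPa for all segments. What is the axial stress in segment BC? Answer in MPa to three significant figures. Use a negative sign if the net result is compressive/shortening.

Internal axial forces (sectioning from the free end, tension +): N_CD = 19.7 kN, N_BC = 58 kN, N_AB = 72.1 kN.
A_BC = 1232 mm².
σ_BC = N_BC/A_BC = 58000/1232 = 47.09 MPa.

47.1 MPa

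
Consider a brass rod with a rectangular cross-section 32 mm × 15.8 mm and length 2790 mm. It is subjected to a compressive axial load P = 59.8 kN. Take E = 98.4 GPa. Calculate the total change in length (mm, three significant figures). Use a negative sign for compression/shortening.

-3.35 mm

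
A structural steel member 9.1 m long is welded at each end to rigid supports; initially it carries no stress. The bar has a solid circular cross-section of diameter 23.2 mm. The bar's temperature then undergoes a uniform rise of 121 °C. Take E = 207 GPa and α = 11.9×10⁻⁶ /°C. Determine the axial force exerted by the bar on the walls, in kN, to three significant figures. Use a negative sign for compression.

-126 kN

Free thermal expansion αLΔT = 11.9e-6 · 9100 · 121 = 13.1 mm.
The walls impose strain ε = −(13.1)/9100 = -1.4399e-03; σ = Eε = 207000 · -1.4399e-03 = -298.1 MPa.
Wall reaction R = σ·A = -298.1·422.7 = -126000 N = -126 kN.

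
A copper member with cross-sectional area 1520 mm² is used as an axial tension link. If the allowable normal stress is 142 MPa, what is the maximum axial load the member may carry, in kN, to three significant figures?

216 kN

P_max = σ_allow · A = 142 · 1520 = 215800 N = 215.8 kN.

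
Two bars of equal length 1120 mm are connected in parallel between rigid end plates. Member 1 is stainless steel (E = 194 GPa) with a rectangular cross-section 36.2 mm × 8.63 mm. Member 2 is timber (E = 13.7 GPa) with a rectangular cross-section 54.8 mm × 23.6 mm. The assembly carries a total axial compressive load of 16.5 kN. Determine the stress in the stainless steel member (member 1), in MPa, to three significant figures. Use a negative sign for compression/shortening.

-40.9 MPa

A_1 = 312.4 mm².
A_2 = 1293 mm².
Equal strain + equilibrium ⇒ each member carries load in proportion to AE: A₁E₁ = 60610000 N, A₂E₂ = 17720000 N, ΣAE = 78320000 N.
σ₁ = P·E₁/ΣAE = -16500·194000/78320000 = -40.87 MPa.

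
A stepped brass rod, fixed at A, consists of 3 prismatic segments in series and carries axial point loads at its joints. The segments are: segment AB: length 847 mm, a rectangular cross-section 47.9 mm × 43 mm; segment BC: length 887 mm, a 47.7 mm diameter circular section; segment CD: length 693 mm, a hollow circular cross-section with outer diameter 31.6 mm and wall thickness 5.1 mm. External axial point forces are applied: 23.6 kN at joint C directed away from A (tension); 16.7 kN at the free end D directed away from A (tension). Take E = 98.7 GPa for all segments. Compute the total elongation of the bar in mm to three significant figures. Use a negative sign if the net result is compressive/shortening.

0.647 mm

Internal axial forces (sectioning from the free end, tension +): N_CD = 16.7 kN, N_BC = 40.3 kN, N_AB = 40.3 kN.
A_AB = 2060 mm².
A_BC = 1787 mm².
A_CD = 424.6 mm².
δ_AB = 40300·847/(2060·98700) = 0.1679 mm
δ_BC = 40300·887/(1787·98700) = 0.2027 mm
δ_CD = 16700·693/(424.6·98700) = 0.2762 mm
δ = Σδ_i = 0.6467 mm.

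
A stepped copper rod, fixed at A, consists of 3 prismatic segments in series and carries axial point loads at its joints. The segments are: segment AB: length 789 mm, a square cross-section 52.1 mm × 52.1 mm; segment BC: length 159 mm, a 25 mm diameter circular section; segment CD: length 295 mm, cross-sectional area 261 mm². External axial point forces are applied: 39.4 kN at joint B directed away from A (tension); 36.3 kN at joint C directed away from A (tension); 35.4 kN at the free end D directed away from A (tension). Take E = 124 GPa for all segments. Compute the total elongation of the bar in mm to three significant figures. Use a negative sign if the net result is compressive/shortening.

0.770 mm

Internal axial forces (sectioning from the free end, tension +): N_CD = 35.4 kN, N_BC = 71.7 kN, N_AB = 111.1 kN.
A_AB = 2714 mm².
A_BC = 490.9 mm².
δ_AB = 111100·789/(2714·124000) = 0.2604 mm
δ_BC = 71700·159/(490.9·124000) = 0.1873 mm
δ_CD = 35400·295/(261·124000) = 0.3227 mm
δ = Σδ_i = 0.7704 mm.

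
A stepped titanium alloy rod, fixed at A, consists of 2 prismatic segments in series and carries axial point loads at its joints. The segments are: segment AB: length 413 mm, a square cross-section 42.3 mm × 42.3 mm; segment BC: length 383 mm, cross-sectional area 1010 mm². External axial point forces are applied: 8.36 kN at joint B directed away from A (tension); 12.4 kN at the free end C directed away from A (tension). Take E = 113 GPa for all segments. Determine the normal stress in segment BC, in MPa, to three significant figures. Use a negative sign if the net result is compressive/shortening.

12.3 MPa

Internal axial forces (sectioning from the free end, tension +): N_BC = 12.4 kN, N_AB = 20.76 kN.
σ_BC = N_BC/A_BC = 12400/1010 = 12.28 MPa.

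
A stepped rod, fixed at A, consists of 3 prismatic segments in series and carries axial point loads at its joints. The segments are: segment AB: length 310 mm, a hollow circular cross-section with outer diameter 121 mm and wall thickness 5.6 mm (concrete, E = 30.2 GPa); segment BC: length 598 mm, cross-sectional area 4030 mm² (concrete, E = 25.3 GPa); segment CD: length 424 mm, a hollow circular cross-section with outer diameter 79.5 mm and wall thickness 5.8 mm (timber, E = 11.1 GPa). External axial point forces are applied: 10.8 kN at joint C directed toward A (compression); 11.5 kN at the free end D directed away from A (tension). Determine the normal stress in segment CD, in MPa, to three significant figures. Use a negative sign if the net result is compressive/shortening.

8.56 MPa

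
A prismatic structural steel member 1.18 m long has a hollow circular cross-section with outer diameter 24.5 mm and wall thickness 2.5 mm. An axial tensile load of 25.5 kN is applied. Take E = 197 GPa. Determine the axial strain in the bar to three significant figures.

A = 172.8 mm².
σ = N/A = 147.6 MPa; ε = σ/E = 147.6/197000 = 7.491e-04.

7.49e-04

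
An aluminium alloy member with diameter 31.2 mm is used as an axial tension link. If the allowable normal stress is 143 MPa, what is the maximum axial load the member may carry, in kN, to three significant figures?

109 kN

A = 764.5 mm².
P_max = σ_allow · A = 143 · 764.5 = 109300 N = 109.3 kN.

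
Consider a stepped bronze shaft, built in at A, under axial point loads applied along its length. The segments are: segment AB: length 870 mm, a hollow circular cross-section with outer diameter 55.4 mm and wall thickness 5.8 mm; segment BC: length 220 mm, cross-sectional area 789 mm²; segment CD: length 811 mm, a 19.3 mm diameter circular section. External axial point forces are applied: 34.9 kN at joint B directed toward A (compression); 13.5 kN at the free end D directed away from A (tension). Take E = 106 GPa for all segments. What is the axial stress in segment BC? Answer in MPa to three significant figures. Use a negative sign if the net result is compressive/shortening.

17.1 MPa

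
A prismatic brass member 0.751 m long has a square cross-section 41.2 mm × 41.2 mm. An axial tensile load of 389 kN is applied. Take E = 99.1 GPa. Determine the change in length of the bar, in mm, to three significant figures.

A = 1697 mm².
δ_mech = NL/(AE) = 389000·751/(1697·99100) = 1.737 mm.

1.74 mm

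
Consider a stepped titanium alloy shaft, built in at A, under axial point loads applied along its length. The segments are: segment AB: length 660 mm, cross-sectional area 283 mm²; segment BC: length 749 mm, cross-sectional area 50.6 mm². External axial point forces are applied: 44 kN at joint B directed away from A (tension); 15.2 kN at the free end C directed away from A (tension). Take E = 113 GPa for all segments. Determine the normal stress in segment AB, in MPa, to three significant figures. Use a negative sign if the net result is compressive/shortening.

209 MPa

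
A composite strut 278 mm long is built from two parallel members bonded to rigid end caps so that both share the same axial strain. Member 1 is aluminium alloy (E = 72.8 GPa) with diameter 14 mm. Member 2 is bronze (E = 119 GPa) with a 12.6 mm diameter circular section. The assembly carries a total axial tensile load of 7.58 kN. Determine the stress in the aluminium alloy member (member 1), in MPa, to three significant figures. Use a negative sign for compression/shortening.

A_1 = 153.9 mm².
A_2 = 124.7 mm².
Equal strain + equilibrium ⇒ each member carries load in proportion to AE: A₁E₁ = 11210000 N, A₂E₂ = 14840000 N, ΣAE = 26040000 N.
σ₁ = P·E₁/ΣAE = 7580·72800/26040000 = 21.19 MPa.

21.2 MPa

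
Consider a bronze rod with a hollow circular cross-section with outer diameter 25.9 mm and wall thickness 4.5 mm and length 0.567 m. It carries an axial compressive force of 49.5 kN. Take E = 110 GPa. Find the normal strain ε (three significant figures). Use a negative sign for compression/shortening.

-0.00149

A = 302.5 mm².
σ = N/A = -163.6 MPa; ε = σ/E = -163.6/110000 = -1.487e-03.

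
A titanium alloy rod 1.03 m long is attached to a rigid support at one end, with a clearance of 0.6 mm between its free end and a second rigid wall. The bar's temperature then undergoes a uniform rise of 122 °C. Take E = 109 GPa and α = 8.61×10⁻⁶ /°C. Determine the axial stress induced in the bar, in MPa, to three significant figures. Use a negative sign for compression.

-51.0 MPa

Free thermal expansion αLΔT = 8.61e-6 · 1030 · 122 = 1.082 mm.
The walls engage after the gap closes; constrained expansion = 1.082 − 0.6 = 0.4819 mm.
The walls impose strain ε = −(0.4819)/1030 = -4.6790e-04; σ = Eε = 109000 · -4.6790e-04 = -51 MPa.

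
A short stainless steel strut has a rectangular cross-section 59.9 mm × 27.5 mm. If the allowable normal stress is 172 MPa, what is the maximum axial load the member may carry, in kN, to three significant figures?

A = 1647 mm².
P_max = σ_allow · A = 172 · 1647 = 283300 N = 283.3 kN.

283 kN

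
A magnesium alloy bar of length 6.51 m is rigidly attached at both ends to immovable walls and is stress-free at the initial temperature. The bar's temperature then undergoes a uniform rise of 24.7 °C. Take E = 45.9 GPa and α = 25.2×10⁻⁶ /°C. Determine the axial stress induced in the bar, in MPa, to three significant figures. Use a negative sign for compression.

-28.6 MPa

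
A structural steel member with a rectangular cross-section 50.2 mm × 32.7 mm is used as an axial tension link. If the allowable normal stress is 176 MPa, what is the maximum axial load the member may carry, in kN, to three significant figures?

289 kN

A = 1642 mm².
P_max = σ_allow · A = 176 · 1642 = 288900 N = 288.9 kN.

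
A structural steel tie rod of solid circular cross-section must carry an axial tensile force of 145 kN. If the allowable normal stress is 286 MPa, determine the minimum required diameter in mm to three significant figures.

25.4 mm

Required area A ≥ P/σ_allow = 145000/286 = 507 mm².
For a solid circular section, d ≥ √(4A/π) = 25.41 mm.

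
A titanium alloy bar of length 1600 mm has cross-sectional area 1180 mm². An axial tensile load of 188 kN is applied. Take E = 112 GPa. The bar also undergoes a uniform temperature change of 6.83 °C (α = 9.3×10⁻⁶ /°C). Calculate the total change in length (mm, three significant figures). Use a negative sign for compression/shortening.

2.38 mm

δ_mech = NL/(AE) = 188000·1600/(1180·112000) = 2.276 mm.
δ_thermal = αLΔT = 9.3e-6·1600·6.83 = 0.1016 mm.
δ = δ_mech + δ_thermal = 2.378 mm.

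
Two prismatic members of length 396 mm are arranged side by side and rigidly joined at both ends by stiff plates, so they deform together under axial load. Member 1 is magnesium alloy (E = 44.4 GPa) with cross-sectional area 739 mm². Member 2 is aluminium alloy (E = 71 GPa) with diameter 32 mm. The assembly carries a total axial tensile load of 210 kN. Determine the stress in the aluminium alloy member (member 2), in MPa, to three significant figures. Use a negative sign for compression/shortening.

A_2 = 804.2 mm².
Equal strain + equilibrium ⇒ each member carries load in proportion to AE: A₁E₁ = 32810000 N, A₂E₂ = 57100000 N, ΣAE = 89910000 N.
σ₂ = P·E₂/ΣAE = 210000·71000/89910000 = 165.8 MPa.

166 MPa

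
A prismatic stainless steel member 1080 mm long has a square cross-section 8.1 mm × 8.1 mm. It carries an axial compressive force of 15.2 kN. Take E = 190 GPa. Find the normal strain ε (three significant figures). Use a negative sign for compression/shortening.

-0.00122

A = 65.61 mm².
σ = N/A = -231.7 MPa; ε = σ/E = -231.7/190000 = -1.219e-03.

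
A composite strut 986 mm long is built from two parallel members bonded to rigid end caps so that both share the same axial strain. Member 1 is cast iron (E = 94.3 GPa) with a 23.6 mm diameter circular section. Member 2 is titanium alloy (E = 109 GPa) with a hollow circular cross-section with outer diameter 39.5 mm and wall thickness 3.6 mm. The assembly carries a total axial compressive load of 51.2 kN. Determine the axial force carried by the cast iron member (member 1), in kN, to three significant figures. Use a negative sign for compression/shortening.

-24.7 kN

A_1 = 437.4 mm².
A_2 = 406 mm².
Equal strain + equilibrium ⇒ each member carries load in proportion to AE: A₁E₁ = 41250000 N, A₂E₂ = 44260000 N, ΣAE = 85510000 N.
F₁ = P·A₁E₁/ΣAE = -51200·41250000/85510000 = -24700 N.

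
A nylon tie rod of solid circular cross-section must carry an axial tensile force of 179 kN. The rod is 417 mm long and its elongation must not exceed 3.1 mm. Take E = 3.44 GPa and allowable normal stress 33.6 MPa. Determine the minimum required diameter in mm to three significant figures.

94.4 mm

Required area A ≥ P/σ_allow = 179000/33.6 = 5327 mm².
For a solid circular section, d ≥ √(4A/π) = 82.36 mm.
Elongation limit: A ≥ PL/(Eδ_allow) = 179000·417/(3440·3.1) = 7000 mm² ⇒ d ≥ 94.4 mm.
The elongation limit governs.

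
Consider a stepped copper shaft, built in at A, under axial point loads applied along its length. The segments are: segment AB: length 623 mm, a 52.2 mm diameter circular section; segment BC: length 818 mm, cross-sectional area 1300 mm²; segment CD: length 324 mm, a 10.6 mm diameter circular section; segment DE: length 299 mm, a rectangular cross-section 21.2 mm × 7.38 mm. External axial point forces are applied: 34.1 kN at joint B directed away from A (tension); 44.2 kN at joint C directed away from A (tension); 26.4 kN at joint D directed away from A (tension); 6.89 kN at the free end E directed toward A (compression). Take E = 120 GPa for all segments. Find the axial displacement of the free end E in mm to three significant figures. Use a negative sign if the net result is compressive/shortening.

Internal axial forces (sectioning from the free end, tension +): N_DE = -6.89 kN, N_CD = 19.51 kN, N_BC = 63.71 kN, N_AB = 97.81 kN.
A_AB = 2140 mm².
A_CD = 88.25 mm².
A_DE = 156.5 mm².
δ_AB = 97810·623/(2140·120000) = 0.2373 mm
δ_BC = 63710·818/(1300·120000) = 0.3341 mm
δ_CD = 19510·324/(88.25·120000) = 0.5969 mm
δ_DE = -6890·299/(156.5·120000) = -0.1097 mm
δ = Σδ_i = 1.059 mm.

1.06 mm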